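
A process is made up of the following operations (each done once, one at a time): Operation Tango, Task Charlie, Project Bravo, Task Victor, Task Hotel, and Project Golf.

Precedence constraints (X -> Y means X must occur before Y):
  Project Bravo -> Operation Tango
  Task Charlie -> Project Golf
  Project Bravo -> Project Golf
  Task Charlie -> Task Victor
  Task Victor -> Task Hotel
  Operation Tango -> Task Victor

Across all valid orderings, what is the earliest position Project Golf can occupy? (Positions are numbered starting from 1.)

Working backwards through the constraints from Project Golf, its full set of required predecessors is Task Charlie, Project Bravo — 2 of them.
So at minimum 2 operations come before Project Golf, putting Project Golf no earlier than position 3. That position is achievable by scheduling exactly those predecessors first.

3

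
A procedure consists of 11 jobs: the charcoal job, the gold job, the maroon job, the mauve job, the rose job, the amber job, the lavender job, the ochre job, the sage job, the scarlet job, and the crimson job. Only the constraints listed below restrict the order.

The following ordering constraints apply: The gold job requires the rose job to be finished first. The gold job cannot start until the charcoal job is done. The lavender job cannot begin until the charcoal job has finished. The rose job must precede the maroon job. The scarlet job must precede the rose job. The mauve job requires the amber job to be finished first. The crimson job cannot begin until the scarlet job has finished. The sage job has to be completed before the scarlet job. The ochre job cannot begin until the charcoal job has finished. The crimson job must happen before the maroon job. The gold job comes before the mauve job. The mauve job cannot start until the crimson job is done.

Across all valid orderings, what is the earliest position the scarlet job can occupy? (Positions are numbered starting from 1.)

2

Working backwards through the constraints from the scarlet job, its only required predecessor is the sage job.
So at minimum 1 job comes before the scarlet job, putting the scarlet job no earlier than position 2. That position is achievable by scheduling exactly that predecessor first.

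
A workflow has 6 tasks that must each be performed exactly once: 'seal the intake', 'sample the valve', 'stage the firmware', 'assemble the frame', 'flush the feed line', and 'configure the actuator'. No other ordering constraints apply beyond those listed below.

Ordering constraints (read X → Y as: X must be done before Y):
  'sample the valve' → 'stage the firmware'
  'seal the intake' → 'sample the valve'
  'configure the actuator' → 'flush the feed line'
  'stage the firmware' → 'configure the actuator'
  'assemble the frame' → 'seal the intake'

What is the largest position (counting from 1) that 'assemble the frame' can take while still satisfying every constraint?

1

The tasks that are forced after 'assemble the frame', directly or by a chain of constraints, are 'seal the intake', 'sample the valve', 'stage the firmware', 'flush the feed line', 'configure the actuator'. That's 5 tasks.
So at least 5 tasks follow 'assemble the frame', putting 'assemble the frame' no later than position 1. That position is achievable by scheduling everything else first.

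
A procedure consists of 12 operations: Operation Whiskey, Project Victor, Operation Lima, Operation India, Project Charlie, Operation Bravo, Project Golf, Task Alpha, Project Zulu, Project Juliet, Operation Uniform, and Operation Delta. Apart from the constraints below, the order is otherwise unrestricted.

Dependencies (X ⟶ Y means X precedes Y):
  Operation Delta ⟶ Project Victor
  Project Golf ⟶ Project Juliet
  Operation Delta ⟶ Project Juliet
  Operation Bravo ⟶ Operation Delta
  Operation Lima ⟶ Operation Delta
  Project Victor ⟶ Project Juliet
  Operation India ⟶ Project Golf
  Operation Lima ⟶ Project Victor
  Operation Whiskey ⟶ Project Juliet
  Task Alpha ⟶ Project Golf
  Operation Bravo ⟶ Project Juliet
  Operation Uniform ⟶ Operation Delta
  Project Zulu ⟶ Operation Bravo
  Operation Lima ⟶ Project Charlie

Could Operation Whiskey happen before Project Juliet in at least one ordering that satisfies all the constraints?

Every valid ordering already has Operation Whiskey before Project Juliet (the constraints require it), so in particular at least one does.

Yes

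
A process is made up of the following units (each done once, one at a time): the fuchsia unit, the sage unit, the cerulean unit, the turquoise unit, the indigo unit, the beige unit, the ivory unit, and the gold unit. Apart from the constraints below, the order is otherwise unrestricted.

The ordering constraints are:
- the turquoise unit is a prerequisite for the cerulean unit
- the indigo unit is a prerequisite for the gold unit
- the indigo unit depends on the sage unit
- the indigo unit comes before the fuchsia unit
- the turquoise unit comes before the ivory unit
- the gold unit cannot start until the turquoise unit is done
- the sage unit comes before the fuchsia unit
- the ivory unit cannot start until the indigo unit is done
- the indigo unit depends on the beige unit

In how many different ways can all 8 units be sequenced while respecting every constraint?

3 units have no prerequisites (the sage unit, the turquoise unit, the beige unit), so any of them could come first.
Systematically extending each partial ordering one unit at a time and counting, there are 276 complete orderings.

276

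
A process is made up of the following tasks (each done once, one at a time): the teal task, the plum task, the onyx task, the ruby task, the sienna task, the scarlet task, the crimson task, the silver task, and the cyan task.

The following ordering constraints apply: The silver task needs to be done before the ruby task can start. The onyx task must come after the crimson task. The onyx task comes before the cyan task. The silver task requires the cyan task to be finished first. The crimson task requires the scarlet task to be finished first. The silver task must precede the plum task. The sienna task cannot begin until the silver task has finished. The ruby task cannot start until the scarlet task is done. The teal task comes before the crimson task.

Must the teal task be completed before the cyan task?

Following the dependencies: the teal task → the crimson task → the onyx task → the cyan task.
So the teal task must precede the cyan task in any valid ordering.

Yes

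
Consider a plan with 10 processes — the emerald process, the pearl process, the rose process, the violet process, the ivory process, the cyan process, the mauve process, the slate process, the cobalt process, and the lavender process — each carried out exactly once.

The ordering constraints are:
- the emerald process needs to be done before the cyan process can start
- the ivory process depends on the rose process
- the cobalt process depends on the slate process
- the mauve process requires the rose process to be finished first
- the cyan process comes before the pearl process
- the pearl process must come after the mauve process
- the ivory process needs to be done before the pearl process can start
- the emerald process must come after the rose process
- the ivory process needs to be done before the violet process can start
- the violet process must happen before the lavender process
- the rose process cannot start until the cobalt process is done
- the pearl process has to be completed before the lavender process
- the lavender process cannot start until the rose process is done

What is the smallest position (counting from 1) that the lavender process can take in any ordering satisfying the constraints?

Working backwards through the constraints from the lavender process, its full set of required predecessors is the emerald process, the pearl process, the rose process, the violet process, the ivory process, the cyan process, the mauve process, the slate process, the cobalt process — 9 of them.
So at minimum 9 processes come before the lavender process, putting the lavender process no earlier than position 10. That position is achievable by scheduling exactly those predecessors first.

10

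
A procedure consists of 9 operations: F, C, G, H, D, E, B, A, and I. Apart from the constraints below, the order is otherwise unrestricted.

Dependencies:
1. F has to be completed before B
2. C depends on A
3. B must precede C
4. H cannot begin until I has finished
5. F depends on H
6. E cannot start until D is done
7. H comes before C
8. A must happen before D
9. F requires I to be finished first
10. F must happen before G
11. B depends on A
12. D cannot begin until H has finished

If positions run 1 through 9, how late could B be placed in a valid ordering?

The only operation forced after B (directly or by a chain) is C.
With 1 mandatory successor out of 9 operations total, the latest slot for B is 9−1 = 8, and it's reachable by doing all non-successors before B.

8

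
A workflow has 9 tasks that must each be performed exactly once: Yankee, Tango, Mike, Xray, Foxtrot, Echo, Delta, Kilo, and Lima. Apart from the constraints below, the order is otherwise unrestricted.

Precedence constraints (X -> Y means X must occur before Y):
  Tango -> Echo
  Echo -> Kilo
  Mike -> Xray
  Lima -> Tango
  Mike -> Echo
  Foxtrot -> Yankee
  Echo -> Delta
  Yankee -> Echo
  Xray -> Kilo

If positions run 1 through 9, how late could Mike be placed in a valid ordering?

The tasks that are forced after Mike, directly or by a chain of constraints, are Xray, Echo, Delta, Kilo. That's 4 tasks.
So at least 4 tasks follow Mike, putting Mike no later than position 5. That position is achievable by scheduling everything else first.

5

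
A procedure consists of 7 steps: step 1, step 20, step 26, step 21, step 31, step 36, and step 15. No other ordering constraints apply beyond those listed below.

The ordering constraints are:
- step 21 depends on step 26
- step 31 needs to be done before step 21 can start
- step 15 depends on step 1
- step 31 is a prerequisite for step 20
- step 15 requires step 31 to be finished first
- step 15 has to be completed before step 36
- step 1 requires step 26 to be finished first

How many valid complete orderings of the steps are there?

56

2 steps have no prerequisites (step 26, step 31), so any of them could come first.
Counting all ways to extend the partial order to a total order gives 56.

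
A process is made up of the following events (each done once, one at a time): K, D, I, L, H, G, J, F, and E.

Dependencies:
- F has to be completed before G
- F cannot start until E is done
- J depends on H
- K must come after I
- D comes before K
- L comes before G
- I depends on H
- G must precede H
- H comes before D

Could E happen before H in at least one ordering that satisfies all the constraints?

Yes

E is actually forced before H by the constraints, so certainly some valid ordering has E first.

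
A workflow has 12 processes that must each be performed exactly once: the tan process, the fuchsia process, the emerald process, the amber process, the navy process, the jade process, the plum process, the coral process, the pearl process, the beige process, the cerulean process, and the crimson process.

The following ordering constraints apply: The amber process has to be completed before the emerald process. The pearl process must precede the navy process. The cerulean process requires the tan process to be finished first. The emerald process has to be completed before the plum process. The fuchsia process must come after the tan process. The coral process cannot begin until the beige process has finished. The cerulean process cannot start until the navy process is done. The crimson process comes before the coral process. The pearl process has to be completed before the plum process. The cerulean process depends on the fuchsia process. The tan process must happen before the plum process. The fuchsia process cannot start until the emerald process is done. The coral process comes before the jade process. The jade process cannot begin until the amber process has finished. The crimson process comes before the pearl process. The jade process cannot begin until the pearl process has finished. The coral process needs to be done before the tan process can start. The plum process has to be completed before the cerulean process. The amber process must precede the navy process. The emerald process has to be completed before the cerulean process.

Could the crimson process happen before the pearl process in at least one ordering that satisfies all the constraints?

Yes

The constraints force the crimson process before the pearl process, so yes — every valid ordering has the crimson process earlier.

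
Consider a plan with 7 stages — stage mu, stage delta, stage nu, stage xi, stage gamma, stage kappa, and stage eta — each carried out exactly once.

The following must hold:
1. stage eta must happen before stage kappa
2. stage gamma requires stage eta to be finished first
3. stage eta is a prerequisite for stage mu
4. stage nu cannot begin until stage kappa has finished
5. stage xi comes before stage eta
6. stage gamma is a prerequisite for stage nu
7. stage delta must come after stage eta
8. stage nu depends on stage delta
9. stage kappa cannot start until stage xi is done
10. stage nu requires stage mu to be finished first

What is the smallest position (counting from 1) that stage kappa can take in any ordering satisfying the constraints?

Every stage that must precede stage kappa has to come before it. Tracing all chains that end at stage kappa, those stages are: stage xi, stage eta — 2 in total.
With 2 mandatory predecessors, the earliest stage kappa can sit is position 2+1 = 3, and placing just those 2 first achieves it.

3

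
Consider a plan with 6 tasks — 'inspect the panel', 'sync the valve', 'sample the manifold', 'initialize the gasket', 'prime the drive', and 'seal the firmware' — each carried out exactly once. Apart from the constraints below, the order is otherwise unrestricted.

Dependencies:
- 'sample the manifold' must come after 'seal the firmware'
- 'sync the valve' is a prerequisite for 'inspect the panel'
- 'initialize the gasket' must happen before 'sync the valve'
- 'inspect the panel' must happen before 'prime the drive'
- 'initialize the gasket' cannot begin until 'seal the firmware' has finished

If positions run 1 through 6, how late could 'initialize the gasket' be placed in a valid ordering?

3

Every task that must follow 'initialize the gasket' has to come after it. Tracing all chains starting from 'initialize the gasket', those tasks are: 'inspect the panel', 'sync the valve', 'prime the drive' — 3 in total.
With 3 mandatory successors out of 6 tasks total, the latest slot for 'initialize the gasket' is 6−3 = 3, and it's reachable by doing all non-successors before 'initialize the gasket'.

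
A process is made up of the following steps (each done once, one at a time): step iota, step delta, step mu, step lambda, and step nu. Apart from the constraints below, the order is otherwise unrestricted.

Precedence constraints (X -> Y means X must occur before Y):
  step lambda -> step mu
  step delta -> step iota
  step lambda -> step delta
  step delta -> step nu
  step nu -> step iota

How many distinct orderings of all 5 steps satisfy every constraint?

4

Only step lambda has no prerequisites, so it must go first.
Systematically extending each partial ordering one step at a time and counting, there are 4 complete orderings.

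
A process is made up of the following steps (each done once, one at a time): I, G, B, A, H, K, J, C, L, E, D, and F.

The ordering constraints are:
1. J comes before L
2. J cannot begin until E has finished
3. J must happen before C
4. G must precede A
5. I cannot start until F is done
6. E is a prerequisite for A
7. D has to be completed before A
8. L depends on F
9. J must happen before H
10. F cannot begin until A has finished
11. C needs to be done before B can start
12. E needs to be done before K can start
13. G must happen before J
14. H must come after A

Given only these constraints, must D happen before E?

D and E are not related by any chain of constraints.
So D can come before E or after — it is not forced.

No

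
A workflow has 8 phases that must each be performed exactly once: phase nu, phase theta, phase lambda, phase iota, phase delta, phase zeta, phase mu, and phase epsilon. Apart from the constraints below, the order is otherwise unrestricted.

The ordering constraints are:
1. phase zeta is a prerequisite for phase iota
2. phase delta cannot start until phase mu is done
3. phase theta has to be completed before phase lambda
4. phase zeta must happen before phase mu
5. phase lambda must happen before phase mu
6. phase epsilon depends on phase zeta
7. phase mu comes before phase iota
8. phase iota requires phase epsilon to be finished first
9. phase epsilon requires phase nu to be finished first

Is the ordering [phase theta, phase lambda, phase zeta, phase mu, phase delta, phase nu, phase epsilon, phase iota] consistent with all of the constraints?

Going through the constraints one by one, each required predecessor appears earlier in the sequence than its dependent — e.g. phase zeta (position 3) is before phase iota (position 8), as required.

Yes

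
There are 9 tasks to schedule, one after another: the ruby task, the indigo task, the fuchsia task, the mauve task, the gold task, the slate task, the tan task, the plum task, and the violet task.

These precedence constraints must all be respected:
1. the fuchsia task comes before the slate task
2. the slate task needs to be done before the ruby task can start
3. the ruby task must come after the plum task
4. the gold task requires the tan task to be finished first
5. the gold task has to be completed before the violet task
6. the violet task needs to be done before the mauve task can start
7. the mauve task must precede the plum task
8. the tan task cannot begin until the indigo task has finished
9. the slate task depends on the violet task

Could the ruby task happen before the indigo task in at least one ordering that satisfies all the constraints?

The constraints give a chain the indigo task → the tan task → the gold task → the violet task → the slate task → the ruby task, which forces the indigo task before the ruby task.
Hence the ruby task can never be scheduled before the indigo task.

No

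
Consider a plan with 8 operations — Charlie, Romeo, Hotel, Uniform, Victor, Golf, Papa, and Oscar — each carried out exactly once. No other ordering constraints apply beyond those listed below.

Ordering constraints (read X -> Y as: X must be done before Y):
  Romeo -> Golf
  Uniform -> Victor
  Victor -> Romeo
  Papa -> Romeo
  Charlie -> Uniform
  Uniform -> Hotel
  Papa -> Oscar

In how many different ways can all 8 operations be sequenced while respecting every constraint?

The operations with no prerequisites are Charlie, Papa; any of them can be placed first.
Systematically extending each partial ordering one operation at a time and counting, there are 94 complete orderings.

94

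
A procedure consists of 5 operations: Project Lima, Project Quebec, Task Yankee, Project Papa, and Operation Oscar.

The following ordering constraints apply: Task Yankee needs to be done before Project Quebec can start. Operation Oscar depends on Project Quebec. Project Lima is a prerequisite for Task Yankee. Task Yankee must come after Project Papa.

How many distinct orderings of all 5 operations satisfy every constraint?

The operations with no prerequisites are Project Lima, Project Papa; any of them can be placed first.
Enumerating by repeatedly choosing an available operation (one whose prerequisites are all placed) gives 2 distinct complete orderings.

2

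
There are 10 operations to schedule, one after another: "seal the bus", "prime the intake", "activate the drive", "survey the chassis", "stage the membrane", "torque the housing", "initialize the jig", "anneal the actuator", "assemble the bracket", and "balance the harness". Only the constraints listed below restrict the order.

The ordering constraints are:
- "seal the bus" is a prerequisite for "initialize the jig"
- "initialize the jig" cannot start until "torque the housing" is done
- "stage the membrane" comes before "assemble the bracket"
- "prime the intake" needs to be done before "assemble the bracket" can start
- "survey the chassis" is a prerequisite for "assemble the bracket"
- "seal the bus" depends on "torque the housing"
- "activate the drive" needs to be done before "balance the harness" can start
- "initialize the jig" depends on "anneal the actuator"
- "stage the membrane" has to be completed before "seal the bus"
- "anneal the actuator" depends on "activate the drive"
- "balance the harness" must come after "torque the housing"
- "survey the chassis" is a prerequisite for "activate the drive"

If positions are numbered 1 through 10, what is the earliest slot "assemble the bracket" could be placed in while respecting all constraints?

Working backwards through the constraints from "assemble the bracket", its full set of required predecessors is "prime the intake", "survey the chassis", "stage the membrane" — 3 of them.
So at minimum 3 operations come before "assemble the bracket", putting "assemble the bracket" no earlier than position 4. That position is achievable by scheduling exactly those predecessors first.

4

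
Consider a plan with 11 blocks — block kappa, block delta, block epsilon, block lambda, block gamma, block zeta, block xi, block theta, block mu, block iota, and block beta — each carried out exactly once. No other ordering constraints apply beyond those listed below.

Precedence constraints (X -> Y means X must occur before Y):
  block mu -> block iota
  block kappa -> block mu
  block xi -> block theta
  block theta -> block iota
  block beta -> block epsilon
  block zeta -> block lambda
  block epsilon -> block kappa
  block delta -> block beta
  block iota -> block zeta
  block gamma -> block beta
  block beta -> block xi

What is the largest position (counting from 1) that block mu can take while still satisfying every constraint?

Every block that must follow block mu has to come after it. Tracing all chains starting from block mu, those blocks are: block lambda, block zeta, block iota — 3 in total.
So at least 3 blocks follow block mu, putting block mu no later than position 8. That position is achievable by scheduling everything else first.

8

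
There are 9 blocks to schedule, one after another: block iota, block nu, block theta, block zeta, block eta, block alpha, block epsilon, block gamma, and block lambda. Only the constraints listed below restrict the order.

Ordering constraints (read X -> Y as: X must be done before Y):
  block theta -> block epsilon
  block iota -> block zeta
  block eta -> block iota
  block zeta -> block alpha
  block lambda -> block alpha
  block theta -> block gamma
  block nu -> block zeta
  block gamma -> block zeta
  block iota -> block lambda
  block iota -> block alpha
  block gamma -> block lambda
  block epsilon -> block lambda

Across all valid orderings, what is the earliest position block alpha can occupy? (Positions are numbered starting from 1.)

The blocks that are forced before block alpha, directly or transitively, are block iota, block nu, block theta, block zeta, block eta, block epsilon, block gamma, block lambda. That's 8 blocks.
So at minimum 8 blocks come before block alpha, putting block alpha no earlier than position 9. That position is achievable by scheduling exactly those predecessors first.

9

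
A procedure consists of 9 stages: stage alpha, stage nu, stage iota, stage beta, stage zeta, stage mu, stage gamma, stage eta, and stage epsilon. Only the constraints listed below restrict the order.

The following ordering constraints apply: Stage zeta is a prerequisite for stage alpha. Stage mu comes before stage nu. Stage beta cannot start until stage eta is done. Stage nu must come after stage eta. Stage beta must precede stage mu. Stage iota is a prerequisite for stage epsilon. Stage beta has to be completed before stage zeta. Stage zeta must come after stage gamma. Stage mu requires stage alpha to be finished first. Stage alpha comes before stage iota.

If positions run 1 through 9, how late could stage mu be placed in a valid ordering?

8

The only stage forced after stage mu (directly or by a chain) is stage nu.
With 1 mandatory successor out of 9 stages total, the latest slot for stage mu is 9−1 = 8, and it's reachable by doing all non-successors before stage mu.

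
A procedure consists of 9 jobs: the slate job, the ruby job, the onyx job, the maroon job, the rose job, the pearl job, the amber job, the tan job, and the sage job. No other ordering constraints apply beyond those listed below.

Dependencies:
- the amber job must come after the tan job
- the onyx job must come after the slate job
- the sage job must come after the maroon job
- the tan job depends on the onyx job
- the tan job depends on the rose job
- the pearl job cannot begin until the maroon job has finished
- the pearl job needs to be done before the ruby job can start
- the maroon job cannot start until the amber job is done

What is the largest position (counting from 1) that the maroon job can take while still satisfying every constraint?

Following every chain forward from the maroon job, the jobs that must come later are the ruby job, the pearl job, the sage job — 3 of them.
With 3 mandatory successors out of 9 jobs total, the latest slot for the maroon job is 9−3 = 6, and it's reachable by doing all non-successors before the maroon job.

6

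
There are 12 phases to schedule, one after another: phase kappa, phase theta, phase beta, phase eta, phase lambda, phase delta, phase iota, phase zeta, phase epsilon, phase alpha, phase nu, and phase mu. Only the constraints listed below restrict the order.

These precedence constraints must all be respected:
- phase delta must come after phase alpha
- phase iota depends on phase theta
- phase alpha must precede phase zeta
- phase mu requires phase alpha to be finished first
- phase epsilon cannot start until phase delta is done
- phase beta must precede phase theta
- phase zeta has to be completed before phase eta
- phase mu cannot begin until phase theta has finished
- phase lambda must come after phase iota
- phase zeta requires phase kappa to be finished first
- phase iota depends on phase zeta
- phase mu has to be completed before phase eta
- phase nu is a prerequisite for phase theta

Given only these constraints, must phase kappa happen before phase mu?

No

Nothing in the constraints links phase kappa and phase mu; they are unordered relative to each other.
A valid ordering placing phase mu before phase kappa exists, so the answer is no.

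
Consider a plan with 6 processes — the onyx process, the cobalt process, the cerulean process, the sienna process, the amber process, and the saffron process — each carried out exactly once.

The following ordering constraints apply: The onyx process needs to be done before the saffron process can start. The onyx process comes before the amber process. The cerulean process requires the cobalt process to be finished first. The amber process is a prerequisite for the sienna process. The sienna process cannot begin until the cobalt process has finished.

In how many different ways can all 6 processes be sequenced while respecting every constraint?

40

2 processes have no prerequisites (the onyx process, the cobalt process), so any of them could come first.
Counting all ways to extend the partial order to a total order gives 40.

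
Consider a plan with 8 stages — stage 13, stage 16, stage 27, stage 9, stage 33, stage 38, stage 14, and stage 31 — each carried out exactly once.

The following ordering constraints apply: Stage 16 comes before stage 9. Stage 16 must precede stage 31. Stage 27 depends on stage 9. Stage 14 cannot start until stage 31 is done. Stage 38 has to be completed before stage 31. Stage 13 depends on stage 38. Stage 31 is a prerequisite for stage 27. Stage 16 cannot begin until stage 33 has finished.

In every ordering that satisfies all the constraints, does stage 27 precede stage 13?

No chain of constraints connects stage 27 to stage 13 in either direction.
There exist valid orderings with stage 13 before stage 27, so stage 27 is not required to come first.

No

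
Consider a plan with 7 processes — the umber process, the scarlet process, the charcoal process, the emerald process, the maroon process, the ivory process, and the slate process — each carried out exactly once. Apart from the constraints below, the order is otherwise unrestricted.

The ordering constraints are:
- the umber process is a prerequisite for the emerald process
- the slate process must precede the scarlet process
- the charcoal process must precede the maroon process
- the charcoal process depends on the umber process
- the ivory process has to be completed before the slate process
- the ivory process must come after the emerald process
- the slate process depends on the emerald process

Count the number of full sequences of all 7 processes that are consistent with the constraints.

Only the umber process has no prerequisites, so it must go first.
Counting all ways to extend the partial order to a total order gives 15.

15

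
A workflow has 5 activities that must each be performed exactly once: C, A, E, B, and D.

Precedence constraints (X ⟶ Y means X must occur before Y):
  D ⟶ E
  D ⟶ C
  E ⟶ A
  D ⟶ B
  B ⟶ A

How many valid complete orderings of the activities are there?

8

Only D has no prerequisites, so it must go first.
Systematically extending each partial ordering one activity at a time and counting, there are 8 complete orderings.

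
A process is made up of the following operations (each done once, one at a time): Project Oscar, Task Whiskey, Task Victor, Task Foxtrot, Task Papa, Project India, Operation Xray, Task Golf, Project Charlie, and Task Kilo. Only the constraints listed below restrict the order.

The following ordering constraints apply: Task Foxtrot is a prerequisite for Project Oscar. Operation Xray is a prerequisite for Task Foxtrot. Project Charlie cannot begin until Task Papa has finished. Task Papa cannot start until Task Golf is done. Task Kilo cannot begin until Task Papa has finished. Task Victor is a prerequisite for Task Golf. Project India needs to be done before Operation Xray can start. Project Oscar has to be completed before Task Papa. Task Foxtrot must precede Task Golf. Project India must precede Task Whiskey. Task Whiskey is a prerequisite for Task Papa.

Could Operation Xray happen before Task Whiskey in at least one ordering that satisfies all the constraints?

The constraints leave Operation Xray and Task Whiskey unordered relative to each other; nothing requires Task Whiskey earlier.
So a valid ordering placing Operation Xray earlier than Task Whiskey exists.

Yes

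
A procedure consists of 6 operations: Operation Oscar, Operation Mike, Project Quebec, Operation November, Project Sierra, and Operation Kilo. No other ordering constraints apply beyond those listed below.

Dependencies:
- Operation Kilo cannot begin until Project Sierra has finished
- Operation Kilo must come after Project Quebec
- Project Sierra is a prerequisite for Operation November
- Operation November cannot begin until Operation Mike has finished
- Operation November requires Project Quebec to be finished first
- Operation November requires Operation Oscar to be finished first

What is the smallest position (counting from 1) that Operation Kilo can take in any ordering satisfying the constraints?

The operations that are forced before Operation Kilo, directly or transitively, are Project Quebec, Project Sierra. That's 2 operations.
With 2 mandatory predecessors, the earliest Operation Kilo can sit is position 2+1 = 3, and placing just those 2 first achieves it.

3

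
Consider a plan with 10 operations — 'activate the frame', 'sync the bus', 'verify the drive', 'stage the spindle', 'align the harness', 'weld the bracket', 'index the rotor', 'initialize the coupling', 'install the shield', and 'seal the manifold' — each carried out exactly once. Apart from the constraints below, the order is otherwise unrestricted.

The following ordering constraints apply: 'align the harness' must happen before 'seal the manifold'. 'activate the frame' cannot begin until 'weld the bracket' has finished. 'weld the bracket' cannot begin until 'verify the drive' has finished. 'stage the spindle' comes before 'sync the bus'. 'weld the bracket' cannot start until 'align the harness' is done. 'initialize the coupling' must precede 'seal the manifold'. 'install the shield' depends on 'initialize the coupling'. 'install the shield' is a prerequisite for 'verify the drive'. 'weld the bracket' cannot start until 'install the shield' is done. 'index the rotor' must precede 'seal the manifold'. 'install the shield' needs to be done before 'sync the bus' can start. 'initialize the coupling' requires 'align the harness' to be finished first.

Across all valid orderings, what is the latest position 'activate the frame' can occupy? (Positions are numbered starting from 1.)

10

No constraint forces any operation after 'activate the frame', so it can be placed last, in position 10.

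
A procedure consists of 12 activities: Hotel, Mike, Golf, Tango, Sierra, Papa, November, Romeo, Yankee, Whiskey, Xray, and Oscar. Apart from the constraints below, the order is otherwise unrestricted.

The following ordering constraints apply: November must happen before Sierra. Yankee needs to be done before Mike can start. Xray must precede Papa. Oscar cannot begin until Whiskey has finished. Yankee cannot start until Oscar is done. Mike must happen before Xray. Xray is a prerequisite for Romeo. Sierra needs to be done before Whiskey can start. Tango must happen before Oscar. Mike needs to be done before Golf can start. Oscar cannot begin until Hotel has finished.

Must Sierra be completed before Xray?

Following the dependencies: Sierra → Whiskey → Oscar → Yankee → Mike → Xray.
Hence Sierra necessarily comes before Xray.

Yes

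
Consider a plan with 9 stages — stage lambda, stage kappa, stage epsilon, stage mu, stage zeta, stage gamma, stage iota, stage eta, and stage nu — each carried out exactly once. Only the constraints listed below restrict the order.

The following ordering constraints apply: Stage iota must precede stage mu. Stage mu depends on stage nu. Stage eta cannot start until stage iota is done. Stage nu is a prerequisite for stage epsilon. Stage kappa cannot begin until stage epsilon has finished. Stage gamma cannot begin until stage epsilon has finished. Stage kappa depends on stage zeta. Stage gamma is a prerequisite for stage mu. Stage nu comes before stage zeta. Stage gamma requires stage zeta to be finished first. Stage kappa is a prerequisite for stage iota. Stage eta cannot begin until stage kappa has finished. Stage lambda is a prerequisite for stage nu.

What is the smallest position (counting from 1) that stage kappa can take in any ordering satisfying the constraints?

Every stage that must precede stage kappa has to come before it. Tracing all chains that end at stage kappa, those stages are: stage lambda, stage epsilon, stage zeta, stage nu — 4 in total.
With 4 mandatory predecessors, the earliest stage kappa can sit is position 4+1 = 5, and placing just those 4 first achieves it.

5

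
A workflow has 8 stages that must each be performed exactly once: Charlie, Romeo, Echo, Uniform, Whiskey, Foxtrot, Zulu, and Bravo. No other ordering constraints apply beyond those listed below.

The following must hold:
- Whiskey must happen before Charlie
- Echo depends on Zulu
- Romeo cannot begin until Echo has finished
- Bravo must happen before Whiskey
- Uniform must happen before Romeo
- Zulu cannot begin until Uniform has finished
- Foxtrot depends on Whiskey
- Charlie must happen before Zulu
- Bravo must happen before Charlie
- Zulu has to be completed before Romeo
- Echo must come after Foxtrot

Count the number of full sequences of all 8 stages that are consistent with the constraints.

14

2 stages have no prerequisites (Uniform, Bravo), so any of them could come first.
Enumerating by repeatedly choosing an available stage (one whose prerequisites are all placed) gives 14 distinct complete orderings.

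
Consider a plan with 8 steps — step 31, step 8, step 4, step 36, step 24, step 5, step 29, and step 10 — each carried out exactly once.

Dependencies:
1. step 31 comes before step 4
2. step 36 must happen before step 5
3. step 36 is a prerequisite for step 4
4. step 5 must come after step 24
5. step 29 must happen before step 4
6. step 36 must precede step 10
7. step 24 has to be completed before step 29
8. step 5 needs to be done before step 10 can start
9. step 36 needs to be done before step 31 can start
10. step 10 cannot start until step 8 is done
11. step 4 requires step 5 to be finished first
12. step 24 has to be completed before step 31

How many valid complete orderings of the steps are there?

243

3 steps have no prerequisites (step 8, step 36, step 24), so any of them could come first.
Counting all ways to extend the partial order to a total order gives 243.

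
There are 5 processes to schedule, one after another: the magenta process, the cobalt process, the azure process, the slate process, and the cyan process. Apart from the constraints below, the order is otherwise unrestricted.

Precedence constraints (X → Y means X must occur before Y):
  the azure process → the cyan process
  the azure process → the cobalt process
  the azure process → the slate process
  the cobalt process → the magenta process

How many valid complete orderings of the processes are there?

The azure process is the only process with nothing required before it, so every ordering starts there.
Systematically extending each partial ordering one process at a time and counting, there are 12 complete orderings.

12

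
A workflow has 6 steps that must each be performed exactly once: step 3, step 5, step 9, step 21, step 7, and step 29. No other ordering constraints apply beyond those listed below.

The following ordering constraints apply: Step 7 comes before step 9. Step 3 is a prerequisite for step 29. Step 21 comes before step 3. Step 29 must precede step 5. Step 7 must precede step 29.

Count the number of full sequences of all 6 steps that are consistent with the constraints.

2 steps have no prerequisites (step 21, step 7), so any of them could come first.
Systematically extending each partial ordering one step at a time and counting, there are 12 complete orderings.

12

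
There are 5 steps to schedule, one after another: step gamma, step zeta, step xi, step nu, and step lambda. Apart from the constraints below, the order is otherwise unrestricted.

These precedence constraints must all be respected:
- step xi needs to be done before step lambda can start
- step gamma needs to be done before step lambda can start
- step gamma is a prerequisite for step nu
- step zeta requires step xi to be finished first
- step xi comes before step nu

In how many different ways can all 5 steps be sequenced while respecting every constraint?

2 steps have no prerequisites (step gamma, step xi), so any of them could come first.
Enumerating by repeatedly choosing an available step (one whose prerequisites are all placed) gives 14 distinct complete orderings.

14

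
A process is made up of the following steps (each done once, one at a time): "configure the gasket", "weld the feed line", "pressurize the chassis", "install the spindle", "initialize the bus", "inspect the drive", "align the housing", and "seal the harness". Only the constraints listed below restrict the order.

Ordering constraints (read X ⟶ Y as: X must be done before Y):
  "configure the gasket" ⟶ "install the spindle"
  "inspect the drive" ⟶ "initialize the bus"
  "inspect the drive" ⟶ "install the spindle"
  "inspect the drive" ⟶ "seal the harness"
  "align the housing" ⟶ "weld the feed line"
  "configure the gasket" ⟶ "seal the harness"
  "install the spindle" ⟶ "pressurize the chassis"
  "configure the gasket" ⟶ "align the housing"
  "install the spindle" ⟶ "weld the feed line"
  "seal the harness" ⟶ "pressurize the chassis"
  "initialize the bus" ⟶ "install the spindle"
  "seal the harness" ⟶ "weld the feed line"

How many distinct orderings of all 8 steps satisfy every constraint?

74

2 steps have no prerequisites ("configure the gasket", "inspect the drive"), so any of them could come first.
Systematically extending each partial ordering one step at a time and counting, there are 74 complete orderings.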